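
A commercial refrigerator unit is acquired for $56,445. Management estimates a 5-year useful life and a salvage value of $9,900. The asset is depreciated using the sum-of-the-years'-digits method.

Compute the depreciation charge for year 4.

$6,206

Depreciable base = $56,445 − $9,900 = $46,545.
Sum of the years' digits = 5+4+3+2+1 = 15.
Year 1: $46,545 × 5/15 = $15,515. Book value $40,930.
Year 2: $46,545 × 4/15 = $12,412. Book value $28,518.
Year 3: $46,545 × 3/15 = $9,309. Book value $19,209.
Year 4: $46,545 × 2/15 = $6,206. Book value $13,003.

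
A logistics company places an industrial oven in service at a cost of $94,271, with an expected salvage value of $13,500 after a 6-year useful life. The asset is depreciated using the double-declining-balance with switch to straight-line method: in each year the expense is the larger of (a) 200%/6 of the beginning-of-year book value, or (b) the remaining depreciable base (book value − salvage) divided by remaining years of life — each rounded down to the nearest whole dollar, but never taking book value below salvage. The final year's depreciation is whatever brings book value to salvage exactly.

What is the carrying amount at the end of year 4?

Depreciable base = $94,271 − $13,500 = $80,771.
Year 1: DB = ⌊$94,271 × 200%/6⌋ = $31,423; SL = ⌊$80,771/6⌋ = $13,461 → take DB $31,423. Book value $62,848.
Year 2: DB = ⌊$62,848 × 200%/6⌋ = $20,949; SL = ⌊$49,348/5⌋ = $9,869 → take DB $20,949. Book value $41,899.
Year 3: DB = ⌊$41,899 × 200%/6⌋ = $13,966; SL = ⌊$28,399/4⌋ = $7,099 → take DB $13,966. Book value $27,933.
Year 4: DB = ⌊$27,933 × 200%/6⌋ = $9,311; SL = ⌊$14,433/3⌋ = $4,811 → take DB $9,311. Book value $18,622.

$18,622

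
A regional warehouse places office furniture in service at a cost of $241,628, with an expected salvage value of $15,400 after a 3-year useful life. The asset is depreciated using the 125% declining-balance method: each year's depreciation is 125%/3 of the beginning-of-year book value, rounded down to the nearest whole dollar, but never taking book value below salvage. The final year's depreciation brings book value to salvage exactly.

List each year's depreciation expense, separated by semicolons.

Depreciable base = $241,628 − $15,400 = $226,228.
Year 1: ⌊$241,628 × 125%/3⌋ = $100,678. Book value $140,950.
Year 2: ⌊$140,950 × 125%/3⌋ = $58,729. Book value $82,221.
Year 3 (final): $82,221 − $15,400 = $66,821. Book value $15,400.

$100,678; $58,729; $66,821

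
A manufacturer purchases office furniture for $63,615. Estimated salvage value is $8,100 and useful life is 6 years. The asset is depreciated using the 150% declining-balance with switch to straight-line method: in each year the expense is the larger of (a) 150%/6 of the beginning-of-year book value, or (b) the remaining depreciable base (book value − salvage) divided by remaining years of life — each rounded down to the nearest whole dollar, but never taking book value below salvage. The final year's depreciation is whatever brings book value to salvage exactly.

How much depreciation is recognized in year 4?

$6,709

Depreciable base = $63,615 − $8,100 = $55,515.
Year 1: DB = ⌊$63,615 × 150%/6⌋ = $15,903; SL = ⌊$55,515/6⌋ = $9,252 → take DB $15,903. Book value $47,712.
Year 2: DB = ⌊$47,712 × 150%/6⌋ = $11,928; SL = ⌊$39,612/5⌋ = $7,922 → take DB $11,928. Book value $35,784.
Year 3: DB = ⌊$35,784 × 150%/6⌋ = $8,946; SL = ⌊$27,684/4⌋ = $6,921 → take DB $8,946. Book value $26,838.
Year 4: DB = ⌊$26,838 × 150%/6⌋ = $6,709; SL = ⌊$18,738/3⌋ = $6,246 → take DB $6,709. Book value $20,129.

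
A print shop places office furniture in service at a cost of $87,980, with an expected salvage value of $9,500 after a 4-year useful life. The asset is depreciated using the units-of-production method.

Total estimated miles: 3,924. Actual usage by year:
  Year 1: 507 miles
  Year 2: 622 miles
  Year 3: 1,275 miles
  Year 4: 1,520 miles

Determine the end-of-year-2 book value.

$65,400

Depreciable base = $87,980 − $9,500 = $78,480.
Rate = $78,480 / 3,924 miles = $20 per mile.
Year 1: 507 × $20 = $10,140. Book value $77,840.
Year 2: 622 × $20 = $12,440. Book value $65,400.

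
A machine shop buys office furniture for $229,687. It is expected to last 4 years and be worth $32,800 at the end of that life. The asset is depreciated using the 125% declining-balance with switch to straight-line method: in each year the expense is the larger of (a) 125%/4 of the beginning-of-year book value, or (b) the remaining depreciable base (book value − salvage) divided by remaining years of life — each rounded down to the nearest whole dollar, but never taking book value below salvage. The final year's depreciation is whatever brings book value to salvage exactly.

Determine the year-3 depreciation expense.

Depreciable base = $229,687 − $32,800 = $196,887.
Year 1: DB = ⌊$229,687 × 125%/4⌋ = $71,777; SL = ⌊$196,887/4⌋ = $49,221 → take DB $71,777. Book value $157,910.
Year 2: DB = ⌊$157,910 × 125%/4⌋ = $49,346; SL = ⌊$125,110/3⌋ = $41,703 → take DB $49,346. Book value $108,564.
Year 3: DB = ⌊$108,564 × 125%/4⌋ = $33,926; SL = ⌊$75,764/2⌋ = $37,882 → take SL $37,882. Book value $70,682.

$37,882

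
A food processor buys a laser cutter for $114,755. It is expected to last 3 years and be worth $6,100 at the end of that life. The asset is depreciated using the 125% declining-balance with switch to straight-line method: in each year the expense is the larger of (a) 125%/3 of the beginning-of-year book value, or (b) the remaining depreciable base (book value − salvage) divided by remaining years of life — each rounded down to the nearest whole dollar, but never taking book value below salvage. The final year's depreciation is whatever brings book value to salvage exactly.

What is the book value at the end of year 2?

$36,521

Depreciable base = $114,755 − $6,100 = $108,655.
Year 1: DB = ⌊$114,755 × 125%/3⌋ = $47,814; SL = ⌊$108,655/3⌋ = $36,218 → take DB $47,814. Book value $66,941.
Year 2: DB = ⌊$66,941 × 125%/3⌋ = $27,892; SL = ⌊$60,841/2⌋ = $30,420 → take SL $30,420. Book value $36,521.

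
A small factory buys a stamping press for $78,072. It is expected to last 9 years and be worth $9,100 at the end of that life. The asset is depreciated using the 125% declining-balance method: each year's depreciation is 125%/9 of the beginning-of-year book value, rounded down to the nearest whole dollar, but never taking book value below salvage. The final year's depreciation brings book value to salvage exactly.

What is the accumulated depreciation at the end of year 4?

Depreciable base = $78,072 − $9,100 = $68,972.
Year 1: ⌊$78,072 × 125%/9⌋ = $10,843. Book value $67,229.
Year 2: ⌊$67,229 × 125%/9⌋ = $9,337. Book value $57,892.
Year 3: ⌊$57,892 × 125%/9⌋ = $8,040. Book value $49,852.
Year 4: ⌊$49,852 × 125%/9⌋ = $6,923. Book value $42,929.
Accumulated through year 4 = $78,072 − $42,929 = $35,143.

$35,143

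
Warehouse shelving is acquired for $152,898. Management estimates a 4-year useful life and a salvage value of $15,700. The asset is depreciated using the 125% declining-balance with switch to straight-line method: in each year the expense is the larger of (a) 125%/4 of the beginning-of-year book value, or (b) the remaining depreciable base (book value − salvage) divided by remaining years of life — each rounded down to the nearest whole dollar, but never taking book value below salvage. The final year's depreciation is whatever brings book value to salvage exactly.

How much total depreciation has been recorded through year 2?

Depreciable base = $152,898 − $15,700 = $137,198.
Year 1: DB = ⌊$152,898 × 125%/4⌋ = $47,780; SL = ⌊$137,198/4⌋ = $34,299 → take DB $47,780. Book value $105,118.
Year 2: DB = ⌊$105,118 × 125%/4⌋ = $32,849; SL = ⌊$89,418/3⌋ = $29,806 → take DB $32,849. Book value $72,269.
Accumulated through year 2 = $152,898 − $72,269 = $80,629.

$80,629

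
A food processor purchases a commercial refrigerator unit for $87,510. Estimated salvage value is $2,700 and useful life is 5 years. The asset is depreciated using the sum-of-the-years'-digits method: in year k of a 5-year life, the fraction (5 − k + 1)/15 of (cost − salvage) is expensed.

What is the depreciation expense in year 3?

Depreciable base = $87,510 − $2,700 = $84,810.
Sum of the years' digits = 5+4+3+2+1 = 15.
Year 1: $84,810 × 5/15 = $28,270. Book value $59,240.
Year 2: $84,810 × 4/15 = $22,616. Book value $36,624.
Year 3: $84,810 × 3/15 = $16,962. Book value $19,662.

$16,962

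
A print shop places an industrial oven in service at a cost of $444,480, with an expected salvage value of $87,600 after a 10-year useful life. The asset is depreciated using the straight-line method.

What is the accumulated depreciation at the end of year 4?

Depreciable base = $444,480 − $87,600 = $356,880.
Annual expense = $356,880 / 10 = $35,688.
End of year 1: book value $408,792.
End of year 2: book value $373,104.
End of year 3: book value $337,416.
End of year 4: book value $301,728.
Accumulated through year 4 = $444,480 − $301,728 = $142,752.

$142,752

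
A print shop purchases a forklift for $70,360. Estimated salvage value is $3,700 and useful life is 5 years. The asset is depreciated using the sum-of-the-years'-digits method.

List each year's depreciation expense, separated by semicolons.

$22,220; $17,776; $13,332; $8,888; $4,444

Depreciable base = $70,360 − $3,700 = $66,660.
Sum of the years' digits = 5+4+3+2+1 = 15.
Year 1: $66,660 × 5/15 = $22,220. Book value $48,140.
Year 2: $66,660 × 4/15 = $17,776. Book value $30,364.
Year 3: $66,660 × 3/15 = $13,332. Book value $17,032.
Year 4: $66,660 × 2/15 = $8,888. Book value $8,144.
Year 5: $66,660 × 1/15 = $4,444. Book value $3,700.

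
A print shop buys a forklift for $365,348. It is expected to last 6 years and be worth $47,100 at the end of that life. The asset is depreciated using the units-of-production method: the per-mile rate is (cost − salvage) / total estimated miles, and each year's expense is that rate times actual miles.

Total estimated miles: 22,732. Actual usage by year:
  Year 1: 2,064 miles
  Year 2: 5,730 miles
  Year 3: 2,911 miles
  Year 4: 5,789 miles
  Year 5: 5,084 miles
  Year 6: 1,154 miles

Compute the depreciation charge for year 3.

$40,754

Depreciable base = $365,348 − $47,100 = $318,248.
Rate = $318,248 / 22,732 miles = $14 per mile.
Year 1: 2,064 × $14 = $28,896. Book value $336,452.
Year 2: 5,730 × $14 = $80,220. Book value $256,232.
Year 3: 2,911 × $14 = $40,754. Book value $215,478.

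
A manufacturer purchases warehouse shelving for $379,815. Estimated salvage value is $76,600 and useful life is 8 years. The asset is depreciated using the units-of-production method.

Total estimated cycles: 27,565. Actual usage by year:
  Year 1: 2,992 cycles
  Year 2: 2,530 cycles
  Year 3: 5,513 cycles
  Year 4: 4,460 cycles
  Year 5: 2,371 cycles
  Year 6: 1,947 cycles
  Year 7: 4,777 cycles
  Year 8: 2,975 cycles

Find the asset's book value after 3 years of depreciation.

Depreciable base = $379,815 − $76,600 = $303,215.
Rate = $303,215 / 27,565 cycles = $11 per cycle.
Year 1: 2,992 × $11 = $32,912. Book value $346,903.
Year 2: 2,530 × $11 = $27,830. Book value $319,073.
Year 3: 5,513 × $11 = $60,643. Book value $258,430.

$258,430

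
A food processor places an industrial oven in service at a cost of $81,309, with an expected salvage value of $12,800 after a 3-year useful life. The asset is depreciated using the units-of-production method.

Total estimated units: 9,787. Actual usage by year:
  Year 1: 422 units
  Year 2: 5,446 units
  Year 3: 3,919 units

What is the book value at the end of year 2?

$40,233

Depreciable base = $81,309 − $12,800 = $68,509.
Rate = $68,509 / 9,787 units = $7 per unit.
Year 1: 422 × $7 = $2,954. Book value $78,355.
Year 2: 5,446 × $7 = $38,122. Book value $40,233.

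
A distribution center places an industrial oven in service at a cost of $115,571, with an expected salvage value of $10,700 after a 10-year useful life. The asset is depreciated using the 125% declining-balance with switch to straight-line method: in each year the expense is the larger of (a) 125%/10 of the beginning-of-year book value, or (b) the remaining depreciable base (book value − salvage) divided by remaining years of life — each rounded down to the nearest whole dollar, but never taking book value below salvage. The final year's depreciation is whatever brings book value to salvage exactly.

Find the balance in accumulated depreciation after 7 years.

$76,347

Depreciable base = $115,571 − $10,700 = $104,871.
Year 1: DB = ⌊$115,571 × 125%/10⌋ = $14,446; SL = ⌊$104,871/10⌋ = $10,487 → take DB $14,446. Book value $101,125.
Year 2: DB = ⌊$101,125 × 125%/10⌋ = $12,640; SL = ⌊$90,425/9⌋ = $10,047 → take DB $12,640. Book value $88,485.
Year 3: DB = ⌊$88,485 × 125%/10⌋ = $11,060; SL = ⌊$77,785/8⌋ = $9,723 → take DB $11,060. Book value $77,425.
Year 4: DB = ⌊$77,425 × 125%/10⌋ = $9,678; SL = ⌊$66,725/7⌋ = $9,532 → take DB $9,678. Book value $67,747.
Year 5: DB = ⌊$67,747 × 125%/10⌋ = $8,468; SL = ⌊$57,047/6⌋ = $9,507 → take SL $9,507. Book value $58,240.
Year 6: DB = ⌊$58,240 × 125%/10⌋ = $7,280; SL = ⌊$47,540/5⌋ = $9,508 → take SL $9,508. Book value $48,732.
Year 7: DB = ⌊$48,732 × 125%/10⌋ = $6,091; SL = ⌊$38,032/4⌋ = $9,508 → take SL $9,508. Book value $39,224.
Accumulated through year 7 = $115,571 − $39,224 = $76,347.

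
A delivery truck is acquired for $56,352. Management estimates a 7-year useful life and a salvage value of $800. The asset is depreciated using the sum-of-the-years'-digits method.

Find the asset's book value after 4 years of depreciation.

$12,704

Depreciable base = $56,352 − $800 = $55,552.
Sum of the years' digits = 7+6+5+4+3+2+1 = 28.
Year 1: $55,552 × 7/28 = $13,888. Book value $42,464.
Year 2: $55,552 × 6/28 = $11,904. Book value $30,560.
Year 3: $55,552 × 5/28 = $9,920. Book value $20,640.
Year 4: $55,552 × 4/28 = $7,936. Book value $12,704.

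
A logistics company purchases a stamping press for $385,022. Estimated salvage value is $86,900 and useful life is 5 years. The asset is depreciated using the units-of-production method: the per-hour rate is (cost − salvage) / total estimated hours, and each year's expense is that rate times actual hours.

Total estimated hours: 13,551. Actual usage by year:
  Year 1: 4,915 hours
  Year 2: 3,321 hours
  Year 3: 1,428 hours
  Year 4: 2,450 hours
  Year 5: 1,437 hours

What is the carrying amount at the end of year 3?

Depreciable base = $385,022 − $86,900 = $298,122.
Rate = $298,122 / 13,551 hours = $22 per hour.
Year 1: 4,915 × $22 = $108,130. Book value $276,892.
Year 2: 3,321 × $22 = $73,062. Book value $203,830.
Year 3: 1,428 × $22 = $31,416. Book value $172,414.

$172,414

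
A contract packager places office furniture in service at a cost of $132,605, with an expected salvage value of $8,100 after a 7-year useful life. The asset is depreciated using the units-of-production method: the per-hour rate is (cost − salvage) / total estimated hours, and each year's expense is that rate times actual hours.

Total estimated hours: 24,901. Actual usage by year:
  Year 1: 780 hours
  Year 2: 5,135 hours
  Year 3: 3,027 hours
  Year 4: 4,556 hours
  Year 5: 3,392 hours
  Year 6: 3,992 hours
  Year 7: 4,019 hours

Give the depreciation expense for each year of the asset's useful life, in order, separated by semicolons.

$3,900; $25,675; $15,135; $22,780; $16,960; $19,960; $20,095

Depreciable base = $132,605 − $8,100 = $124,505.
Rate = $124,505 / 24,901 hours = $5 per hour.
Year 1: 780 × $5 = $3,900. Book value $128,705.
Year 2: 5,135 × $5 = $25,675. Book value $103,030.
Year 3: 3,027 × $5 = $15,135. Book value $87,895.
Year 4: 4,556 × $5 = $22,780. Book value $65,115.
Year 5: 3,392 × $5 = $16,960. Book value $48,155.
Year 6: 3,992 × $5 = $19,960. Book value $28,195.
Year 7: 4,019 × $5 = $20,095. Book value $8,100.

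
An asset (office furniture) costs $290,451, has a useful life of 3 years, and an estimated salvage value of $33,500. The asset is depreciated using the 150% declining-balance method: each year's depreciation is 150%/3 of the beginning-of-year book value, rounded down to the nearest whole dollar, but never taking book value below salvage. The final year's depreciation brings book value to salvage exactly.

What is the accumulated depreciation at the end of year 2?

Depreciable base = $290,451 − $33,500 = $256,951.
Year 1: ⌊$290,451 × 150%/3⌋ = $145,225. Book value $145,226.
Year 2: ⌊$145,226 × 150%/3⌋ = $72,613. Book value $72,613.
Accumulated through year 2 = $290,451 − $72,613 = $217,838.

$217,838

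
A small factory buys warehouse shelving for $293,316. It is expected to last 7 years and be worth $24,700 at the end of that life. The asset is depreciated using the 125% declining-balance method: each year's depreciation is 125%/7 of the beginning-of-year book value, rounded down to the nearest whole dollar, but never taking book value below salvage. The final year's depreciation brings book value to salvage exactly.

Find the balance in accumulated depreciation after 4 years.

$159,773

Depreciable base = $293,316 − $24,700 = $268,616.
Year 1: ⌊$293,316 × 125%/7⌋ = $52,377. Book value $240,939.
Year 2: ⌊$240,939 × 125%/7⌋ = $43,024. Book value $197,915.
Year 3: ⌊$197,915 × 125%/7⌋ = $35,341. Book value $162,574.
Year 4: ⌊$162,574 × 125%/7⌋ = $29,031. Book value $133,543.
Accumulated through year 4 = $293,316 − $133,543 = $159,773.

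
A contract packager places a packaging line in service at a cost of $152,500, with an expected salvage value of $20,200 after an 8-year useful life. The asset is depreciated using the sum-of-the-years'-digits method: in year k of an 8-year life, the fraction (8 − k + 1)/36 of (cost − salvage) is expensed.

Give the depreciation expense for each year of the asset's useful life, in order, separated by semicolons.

Depreciable base = $152,500 − $20,200 = $132,300.
Sum of the years' digits = 8+7+6+5+4+3+2+1 = 36.
Year 1: $132,300 × 8/36 = $29,400. Book value $123,100.
Year 2: $132,300 × 7/36 = $25,725. Book value $97,375.
Year 3: $132,300 × 6/36 = $22,050. Book value $75,325.
Year 4: $132,300 × 5/36 = $18,375. Book value $56,950.
Year 5: $132,300 × 4/36 = $14,700. Book value $42,250.
Year 6: $132,300 × 3/36 = $11,025. Book value $31,225.
Year 7: $132,300 × 2/36 = $7,350. Book value $23,875.
Year 8: $132,300 × 1/36 = $3,675. Book value $20,200.

$29,400; $25,725; $22,050; $18,375; $14,700; $11,025; $7,350; $3,675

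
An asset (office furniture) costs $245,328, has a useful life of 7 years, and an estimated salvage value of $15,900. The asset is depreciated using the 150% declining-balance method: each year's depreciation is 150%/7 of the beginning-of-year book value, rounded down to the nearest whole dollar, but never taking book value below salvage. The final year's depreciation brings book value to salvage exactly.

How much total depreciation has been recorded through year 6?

$187,605

Depreciable base = $245,328 − $15,900 = $229,428.
Year 1: ⌊$245,328 × 150%/7⌋ = $52,570. Book value $192,758.
Year 2: ⌊$192,758 × 150%/7⌋ = $41,305. Book value $151,453.
Year 3: ⌊$151,453 × 150%/7⌋ = $32,454. Book value $118,999.
Year 4: ⌊$118,999 × 150%/7⌋ = $25,499. Book value $93,500.
Year 5: ⌊$93,500 × 150%/7⌋ = $20,035. Book value $73,465.
Year 6: ⌊$73,465 × 150%/7⌋ = $15,742. Book value $57,723.
Accumulated through year 6 = $245,328 − $57,723 = $187,605.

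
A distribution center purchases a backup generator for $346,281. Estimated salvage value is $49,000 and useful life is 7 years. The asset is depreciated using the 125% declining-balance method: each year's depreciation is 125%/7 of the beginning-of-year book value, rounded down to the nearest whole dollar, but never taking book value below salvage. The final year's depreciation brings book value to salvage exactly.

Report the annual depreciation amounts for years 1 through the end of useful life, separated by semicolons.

$61,835; $50,793; $41,723; $34,273; $28,153; $23,125; $57,379

Depreciable base = $346,281 − $49,000 = $297,281.
Year 1: ⌊$346,281 × 125%/7⌋ = $61,835. Book value $284,446.
Year 2: ⌊$284,446 × 125%/7⌋ = $50,793. Book value $233,653.
Year 3: ⌊$233,653 × 125%/7⌋ = $41,723. Book value $191,930.
Year 4: ⌊$191,930 × 125%/7⌋ = $34,273. Book value $157,657.
Year 5: ⌊$157,657 × 125%/7⌋ = $28,153. Book value $129,504.
Year 6: ⌊$129,504 × 125%/7⌋ = $23,125. Book value $106,379.
Year 7 (final): $106,379 − $49,000 = $57,379. Book value $49,000.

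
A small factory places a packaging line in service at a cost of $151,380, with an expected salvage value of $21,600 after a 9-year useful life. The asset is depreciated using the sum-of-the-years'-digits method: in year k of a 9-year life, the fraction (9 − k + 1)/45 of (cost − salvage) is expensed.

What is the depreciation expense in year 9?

Depreciable base = $151,380 − $21,600 = $129,780.
Sum of the years' digits = 9+8+7+6+5+4+3+2+1 = 45.
Year 1: $129,780 × 9/45 = $25,956. Book value $125,424.
Year 2: $129,780 × 8/45 = $23,072. Book value $102,352.
Year 3: $129,780 × 7/45 = $20,188. Book value $82,164.
Year 4: $129,780 × 6/45 = $17,304. Book value $64,860.
Year 5: $129,780 × 5/45 = $14,420. Book value $50,440.
Year 6: $129,780 × 4/45 = $11,536. Book value $38,904.
Year 7: $129,780 × 3/45 = $8,652. Book value $30,252.
Year 8: $129,780 × 2/45 = $5,768. Book value $24,484.
Year 9: $129,780 × 1/45 = $2,884. Book value $21,600.

$2,884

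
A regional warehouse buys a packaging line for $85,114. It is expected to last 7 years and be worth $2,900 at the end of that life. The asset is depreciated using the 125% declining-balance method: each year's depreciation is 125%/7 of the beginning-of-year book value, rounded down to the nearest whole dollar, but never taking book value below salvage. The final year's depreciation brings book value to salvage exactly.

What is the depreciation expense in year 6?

$5,684

Depreciable base = $85,114 − $2,900 = $82,214.
Year 1: ⌊$85,114 × 125%/7⌋ = $15,198. Book value $69,916.
Year 2: ⌊$69,916 × 125%/7⌋ = $12,485. Book value $57,431.
Year 3: ⌊$57,431 × 125%/7⌋ = $10,255. Book value $47,176.
Year 4: ⌊$47,176 × 125%/7⌋ = $8,424. Book value $38,752.
Year 5: ⌊$38,752 × 125%/7⌋ = $6,920. Book value $31,832.
Year 6: ⌊$31,832 × 125%/7⌋ = $5,684. Book value $26,148.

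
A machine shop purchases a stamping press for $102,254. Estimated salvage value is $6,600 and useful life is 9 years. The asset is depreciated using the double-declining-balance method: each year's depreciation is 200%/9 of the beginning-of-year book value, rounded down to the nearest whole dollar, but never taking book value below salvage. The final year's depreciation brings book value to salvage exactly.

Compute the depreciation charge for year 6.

$6,468

Depreciable base = $102,254 − $6,600 = $95,654.
Year 1: ⌊$102,254 × 200%/9⌋ = $22,723. Book value $79,531.
Year 2: ⌊$79,531 × 200%/9⌋ = $17,673. Book value $61,858.
Year 3: ⌊$61,858 × 200%/9⌋ = $13,746. Book value $48,112.
Year 4: ⌊$48,112 × 200%/9⌋ = $10,691. Book value $37,421.
Year 5: ⌊$37,421 × 200%/9⌋ = $8,315. Book value $29,106.
Year 6: ⌊$29,106 × 200%/9⌋ = $6,468. Book value $22,638.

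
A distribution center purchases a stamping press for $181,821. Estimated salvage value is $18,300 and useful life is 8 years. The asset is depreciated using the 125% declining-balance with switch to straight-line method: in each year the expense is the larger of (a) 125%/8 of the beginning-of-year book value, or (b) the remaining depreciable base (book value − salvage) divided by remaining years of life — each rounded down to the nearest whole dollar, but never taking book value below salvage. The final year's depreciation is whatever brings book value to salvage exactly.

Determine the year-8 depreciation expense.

Depreciable base = $181,821 − $18,300 = $163,521.
Year 1: DB = ⌊$181,821 × 125%/8⌋ = $28,409; SL = ⌊$163,521/8⌋ = $20,440 → take DB $28,409. Book value $153,412.
Year 2: DB = ⌊$153,412 × 125%/8⌋ = $23,970; SL = ⌊$135,112/7⌋ = $19,301 → take DB $23,970. Book value $129,442.
Year 3: DB = ⌊$129,442 × 125%/8⌋ = $20,225; SL = ⌊$111,142/6⌋ = $18,523 → take DB $20,225. Book value $109,217.
Year 4: DB = ⌊$109,217 × 125%/8⌋ = $17,065; SL = ⌊$90,917/5⌋ = $18,183 → take SL $18,183. Book value $91,034.
Year 5: DB = ⌊$91,034 × 125%/8⌋ = $14,224; SL = ⌊$72,734/4⌋ = $18,183 → take SL $18,183. Book value $72,851.
Year 6: DB = ⌊$72,851 × 125%/8⌋ = $11,382; SL = ⌊$54,551/3⌋ = $18,183 → take SL $18,183. Book value $54,668.
Year 7: DB = ⌊$54,668 × 125%/8⌋ = $8,541; SL = ⌊$36,368/2⌋ = $18,184 → take SL $18,184. Book value $36,484.
Year 8 (final): $36,484 − $18,300 = $18,184. Book value $18,300.

$18,184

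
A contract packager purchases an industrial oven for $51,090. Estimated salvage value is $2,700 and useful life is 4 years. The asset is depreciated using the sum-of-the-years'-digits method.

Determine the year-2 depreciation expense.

$14,517

Depreciable base = $51,090 − $2,700 = $48,390.
Sum of the years' digits = 4+3+2+1 = 10.
Year 1: $48,390 × 4/10 = $19,356. Book value $31,734.
Year 2: $48,390 × 3/10 = $14,517. Book value $17,217.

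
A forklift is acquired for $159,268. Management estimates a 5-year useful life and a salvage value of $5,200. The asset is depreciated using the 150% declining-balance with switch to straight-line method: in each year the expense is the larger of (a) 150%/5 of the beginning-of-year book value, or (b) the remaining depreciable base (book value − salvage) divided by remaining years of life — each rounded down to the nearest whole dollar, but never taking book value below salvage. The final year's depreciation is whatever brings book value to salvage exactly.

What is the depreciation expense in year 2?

$33,446

Depreciable base = $159,268 − $5,200 = $154,068.
Year 1: DB = ⌊$159,268 × 150%/5⌋ = $47,780; SL = ⌊$154,068/5⌋ = $30,813 → take DB $47,780. Book value $111,488.
Year 2: DB = ⌊$111,488 × 150%/5⌋ = $33,446; SL = ⌊$106,288/4⌋ = $26,572 → take DB $33,446. Book value $78,042.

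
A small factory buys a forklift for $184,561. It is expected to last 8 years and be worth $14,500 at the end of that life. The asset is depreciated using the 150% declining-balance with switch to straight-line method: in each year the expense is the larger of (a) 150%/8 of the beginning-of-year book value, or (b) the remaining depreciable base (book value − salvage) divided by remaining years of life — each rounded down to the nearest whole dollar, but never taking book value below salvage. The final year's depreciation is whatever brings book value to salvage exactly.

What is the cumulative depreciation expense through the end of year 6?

Depreciable base = $184,561 − $14,500 = $170,061.
Year 1: DB = ⌊$184,561 × 150%/8⌋ = $34,605; SL = ⌊$170,061/8⌋ = $21,257 → take DB $34,605. Book value $149,956.
Year 2: DB = ⌊$149,956 × 150%/8⌋ = $28,116; SL = ⌊$135,456/7⌋ = $19,350 → take DB $28,116. Book value $121,840.
Year 3: DB = ⌊$121,840 × 150%/8⌋ = $22,845; SL = ⌊$107,340/6⌋ = $17,890 → take DB $22,845. Book value $98,995.
Year 4: DB = ⌊$98,995 × 150%/8⌋ = $18,561; SL = ⌊$84,495/5⌋ = $16,899 → take DB $18,561. Book value $80,434.
Year 5: DB = ⌊$80,434 × 150%/8⌋ = $15,081; SL = ⌊$65,934/4⌋ = $16,483 → take SL $16,483. Book value $63,951.
Year 6: DB = ⌊$63,951 × 150%/8⌋ = $11,990; SL = ⌊$49,451/3⌋ = $16,483 → take SL $16,483. Book value $47,468.
Accumulated through year 6 = $184,561 − $47,468 = $137,093.

$137,093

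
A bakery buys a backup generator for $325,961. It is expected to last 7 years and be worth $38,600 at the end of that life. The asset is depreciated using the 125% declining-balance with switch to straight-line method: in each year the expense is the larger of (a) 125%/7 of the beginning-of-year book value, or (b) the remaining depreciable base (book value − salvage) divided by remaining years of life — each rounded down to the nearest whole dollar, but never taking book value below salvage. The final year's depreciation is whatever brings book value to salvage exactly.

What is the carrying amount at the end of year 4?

$145,150

Depreciable base = $325,961 − $38,600 = $287,361.
Year 1: DB = ⌊$325,961 × 125%/7⌋ = $58,207; SL = ⌊$287,361/7⌋ = $41,051 → take DB $58,207. Book value $267,754.
Year 2: DB = ⌊$267,754 × 125%/7⌋ = $47,813; SL = ⌊$229,154/6⌋ = $38,192 → take DB $47,813. Book value $219,941.
Year 3: DB = ⌊$219,941 × 125%/7⌋ = $39,275; SL = ⌊$181,341/5⌋ = $36,268 → take DB $39,275. Book value $180,666.
Year 4: DB = ⌊$180,666 × 125%/7⌋ = $32,261; SL = ⌊$142,066/4⌋ = $35,516 → take SL $35,516. Book value $145,150.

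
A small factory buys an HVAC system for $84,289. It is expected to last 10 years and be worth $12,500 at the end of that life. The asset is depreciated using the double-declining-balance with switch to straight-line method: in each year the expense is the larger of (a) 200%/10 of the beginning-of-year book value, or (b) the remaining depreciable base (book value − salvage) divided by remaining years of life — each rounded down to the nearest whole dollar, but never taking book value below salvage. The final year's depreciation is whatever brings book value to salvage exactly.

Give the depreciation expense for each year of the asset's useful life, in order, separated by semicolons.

Depreciable base = $84,289 − $12,500 = $71,789.
Year 1: DB = ⌊$84,289 × 200%/10⌋ = $16,857; SL = ⌊$71,789/10⌋ = $7,178 → take DB $16,857. Book value $67,432.
Year 2: DB = ⌊$67,432 × 200%/10⌋ = $13,486; SL = ⌊$54,932/9⌋ = $6,103 → take DB $13,486. Book value $53,946.
Year 3: DB = ⌊$53,946 × 200%/10⌋ = $10,789; SL = ⌊$41,446/8⌋ = $5,180 → take DB $10,789. Book value $43,157.
Year 4: DB = ⌊$43,157 × 200%/10⌋ = $8,631; SL = ⌊$30,657/7⌋ = $4,379 → take DB $8,631. Book value $34,526.
Year 5: DB = ⌊$34,526 × 200%/10⌋ = $6,905; SL = ⌊$22,026/6⌋ = $3,671 → take DB $6,905. Book value $27,621.
Year 6: DB = ⌊$27,621 × 200%/10⌋ = $5,524; SL = ⌊$15,121/5⌋ = $3,024 → take DB $5,524. Book value $22,097.
Year 7: DB = ⌊$22,097 × 200%/10⌋ = $4,419; SL = ⌊$9,597/4⌋ = $2,399 → take DB $4,419. Book value $17,678.
Year 8: DB = ⌊$17,678 × 200%/10⌋ = $3,535; SL = ⌊$5,178/3⌋ = $1,726 → take DB $3,535. Book value $14,143.
Year 9: DB = ⌊$14,143 × 200%/10⌋ = $2,828; SL = ⌊$1,643/2⌋ = $821 → take DB $2,828, capped at $1,643. Book value $12,500.
Year 10 (final): $12,500 − $12,500 = $0. Book value $12,500.

$16,857; $13,486; $10,789; $8,631; $6,905; $5,524; $4,419; $3,535; $1,643; $0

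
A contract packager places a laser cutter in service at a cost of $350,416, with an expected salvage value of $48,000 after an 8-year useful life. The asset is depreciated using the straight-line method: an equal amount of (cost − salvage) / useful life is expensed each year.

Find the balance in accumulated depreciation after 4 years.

$151,208

Depreciable base = $350,416 − $48,000 = $302,416.
Annual expense = $302,416 / 8 = $37,802.
End of year 1: book value $312,614.
End of year 2: book value $274,812.
End of year 3: book value $237,010.
End of year 4: book value $199,208.
Accumulated through year 4 = $350,416 − $199,208 = $151,208.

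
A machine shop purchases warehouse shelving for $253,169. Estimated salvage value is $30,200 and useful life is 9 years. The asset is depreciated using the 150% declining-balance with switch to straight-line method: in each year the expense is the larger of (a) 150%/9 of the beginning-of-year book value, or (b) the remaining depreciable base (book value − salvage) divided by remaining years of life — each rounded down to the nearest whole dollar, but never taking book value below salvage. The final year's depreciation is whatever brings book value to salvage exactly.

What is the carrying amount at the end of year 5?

Depreciable base = $253,169 − $30,200 = $222,969.
Year 1: DB = ⌊$253,169 × 150%/9⌋ = $42,194; SL = ⌊$222,969/9⌋ = $24,774 → take DB $42,194. Book value $210,975.
Year 2: DB = ⌊$210,975 × 150%/9⌋ = $35,162; SL = ⌊$180,775/8⌋ = $22,596 → take DB $35,162. Book value $175,813.
Year 3: DB = ⌊$175,813 × 150%/9⌋ = $29,302; SL = ⌊$145,613/7⌋ = $20,801 → take DB $29,302. Book value $146,511.
Year 4: DB = ⌊$146,511 × 150%/9⌋ = $24,418; SL = ⌊$116,311/6⌋ = $19,385 → take DB $24,418. Book value $122,093.
Year 5: DB = ⌊$122,093 × 150%/9⌋ = $20,348; SL = ⌊$91,893/5⌋ = $18,378 → take DB $20,348. Book value $101,745.

$101,745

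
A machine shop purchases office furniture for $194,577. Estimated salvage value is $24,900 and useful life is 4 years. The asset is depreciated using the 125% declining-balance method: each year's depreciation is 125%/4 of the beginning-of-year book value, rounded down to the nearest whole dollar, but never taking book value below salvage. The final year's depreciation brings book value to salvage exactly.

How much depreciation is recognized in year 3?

Depreciable base = $194,577 − $24,900 = $169,677.
Year 1: ⌊$194,577 × 125%/4⌋ = $60,805. Book value $133,772.
Year 2: ⌊$133,772 × 125%/4⌋ = $41,803. Book value $91,969.
Year 3: ⌊$91,969 × 125%/4⌋ = $28,740. Book value $63,229.

$28,740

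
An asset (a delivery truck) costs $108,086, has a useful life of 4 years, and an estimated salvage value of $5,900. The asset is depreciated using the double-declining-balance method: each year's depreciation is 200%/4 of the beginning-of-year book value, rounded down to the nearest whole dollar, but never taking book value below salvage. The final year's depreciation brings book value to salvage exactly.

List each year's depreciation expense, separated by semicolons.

Depreciable base = $108,086 − $5,900 = $102,186.
Year 1: ⌊$108,086 × 200%/4⌋ = $54,043. Book value $54,043.
Year 2: ⌊$54,043 × 200%/4⌋ = $27,021. Book value $27,022.
Year 3: ⌊$27,022 × 200%/4⌋ = $13,511. Book value $13,511.
Year 4 (final): $13,511 − $5,900 = $7,611. Book value $5,900.

$54,043; $27,021; $13,511; $7,611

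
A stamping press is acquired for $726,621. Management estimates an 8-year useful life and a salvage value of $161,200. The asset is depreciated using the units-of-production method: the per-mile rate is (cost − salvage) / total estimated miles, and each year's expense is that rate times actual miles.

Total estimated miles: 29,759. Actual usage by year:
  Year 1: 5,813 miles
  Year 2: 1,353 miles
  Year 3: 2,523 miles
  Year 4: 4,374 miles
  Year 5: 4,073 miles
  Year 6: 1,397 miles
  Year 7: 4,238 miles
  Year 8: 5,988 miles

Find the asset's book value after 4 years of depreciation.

Depreciable base = $726,621 − $161,200 = $565,421.
Rate = $565,421 / 29,759 miles = $19 per mile.
Year 1: 5,813 × $19 = $110,447. Book value $616,174.
Year 2: 1,353 × $19 = $25,707. Book value $590,467.
Year 3: 2,523 × $19 = $47,937. Book value $542,530.
Year 4: 4,374 × $19 = $83,106. Book value $459,424.

$459,424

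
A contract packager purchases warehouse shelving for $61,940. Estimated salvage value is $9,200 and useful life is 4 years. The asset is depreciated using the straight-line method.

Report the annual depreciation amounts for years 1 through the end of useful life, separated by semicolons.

$13,185; $13,185; $13,185; $13,185

Depreciable base = $61,940 − $9,200 = $52,740.
Annual expense = $52,740 / 4 = $13,185.
End of year 1: book value $48,755.
End of year 2: book value $35,570.
End of year 3: book value $22,385.
End of year 4: book value $9,200.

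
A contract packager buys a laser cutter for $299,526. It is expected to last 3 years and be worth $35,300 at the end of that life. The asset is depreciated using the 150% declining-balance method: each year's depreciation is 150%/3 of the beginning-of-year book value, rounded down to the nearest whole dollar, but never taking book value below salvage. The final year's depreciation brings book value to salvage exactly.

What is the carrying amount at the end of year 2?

Depreciable base = $299,526 − $35,300 = $264,226.
Year 1: ⌊$299,526 × 150%/3⌋ = $149,763. Book value $149,763.
Year 2: ⌊$149,763 × 150%/3⌋ = $74,881. Book value $74,882.

$74,882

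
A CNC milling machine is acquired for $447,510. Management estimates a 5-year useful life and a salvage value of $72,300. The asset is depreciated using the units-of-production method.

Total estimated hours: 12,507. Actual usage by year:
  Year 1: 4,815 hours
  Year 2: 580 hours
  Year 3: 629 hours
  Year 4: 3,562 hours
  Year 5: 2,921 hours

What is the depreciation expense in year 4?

Depreciable base = $447,510 − $72,300 = $375,210.
Rate = $375,210 / 12,507 hours = $30 per hour.
Year 1: 4,815 × $30 = $144,450. Book value $303,060.
Year 2: 580 × $30 = $17,400. Book value $285,660.
Year 3: 629 × $30 = $18,870. Book value $266,790.
Year 4: 3,562 × $30 = $106,860. Book value $159,930.

$106,860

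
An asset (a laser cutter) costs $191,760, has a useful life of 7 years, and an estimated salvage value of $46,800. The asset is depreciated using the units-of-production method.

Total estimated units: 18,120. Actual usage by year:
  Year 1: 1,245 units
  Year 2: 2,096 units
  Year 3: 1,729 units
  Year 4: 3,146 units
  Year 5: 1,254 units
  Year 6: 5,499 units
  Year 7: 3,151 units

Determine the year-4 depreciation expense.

$25,168

Depreciable base = $191,760 − $46,800 = $144,960.
Rate = $144,960 / 18,120 units = $8 per unit.
Year 1: 1,245 × $8 = $9,960. Book value $181,800.
Year 2: 2,096 × $8 = $16,768. Book value $165,032.
Year 3: 1,729 × $8 = $13,832. Book value $151,200.
Year 4: 3,146 × $8 = $25,168. Book value $126,032.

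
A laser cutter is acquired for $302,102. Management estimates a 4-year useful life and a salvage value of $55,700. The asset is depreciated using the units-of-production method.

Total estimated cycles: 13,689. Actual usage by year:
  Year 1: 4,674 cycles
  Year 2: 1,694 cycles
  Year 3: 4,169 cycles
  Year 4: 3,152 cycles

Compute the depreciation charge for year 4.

$56,736

Depreciable base = $302,102 − $55,700 = $246,402.
Rate = $246,402 / 13,689 cycles = $18 per cycle.
Year 1: 4,674 × $18 = $84,132. Book value $217,970.
Year 2: 1,694 × $18 = $30,492. Book value $187,478.
Year 3: 4,169 × $18 = $75,042. Book value $112,436.
Year 4: 3,152 × $18 = $56,736. Book value $55,700.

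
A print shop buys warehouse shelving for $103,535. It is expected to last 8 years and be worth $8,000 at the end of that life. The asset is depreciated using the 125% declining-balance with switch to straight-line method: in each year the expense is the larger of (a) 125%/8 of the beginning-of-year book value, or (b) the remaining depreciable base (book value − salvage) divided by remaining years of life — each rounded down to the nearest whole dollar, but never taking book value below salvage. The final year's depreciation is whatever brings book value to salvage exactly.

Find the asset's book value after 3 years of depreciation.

$62,192

Depreciable base = $103,535 − $8,000 = $95,535.
Year 1: DB = ⌊$103,535 × 125%/8⌋ = $16,177; SL = ⌊$95,535/8⌋ = $11,941 → take DB $16,177. Book value $87,358.
Year 2: DB = ⌊$87,358 × 125%/8⌋ = $13,649; SL = ⌊$79,358/7⌋ = $11,336 → take DB $13,649. Book value $73,709.
Year 3: DB = ⌊$73,709 × 125%/8⌋ = $11,517; SL = ⌊$65,709/6⌋ = $10,951 → take DB $11,517. Book value $62,192.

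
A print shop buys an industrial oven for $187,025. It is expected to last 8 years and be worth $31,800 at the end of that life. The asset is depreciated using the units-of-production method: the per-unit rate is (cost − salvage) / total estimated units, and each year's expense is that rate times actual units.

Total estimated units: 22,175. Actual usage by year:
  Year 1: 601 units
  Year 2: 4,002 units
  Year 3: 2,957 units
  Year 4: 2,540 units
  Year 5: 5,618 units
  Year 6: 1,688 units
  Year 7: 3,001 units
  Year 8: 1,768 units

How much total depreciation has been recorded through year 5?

$110,026

Depreciable base = $187,025 − $31,800 = $155,225.
Rate = $155,225 / 22,175 units = $7 per unit.
Year 1: 601 × $7 = $4,207. Book value $182,818.
Year 2: 4,002 × $7 = $28,014. Book value $154,804.
Year 3: 2,957 × $7 = $20,699. Book value $134,105.
Year 4: 2,540 × $7 = $17,780. Book value $116,325.
Year 5: 5,618 × $7 = $39,326. Book value $76,999.
Accumulated through year 5 = $187,025 − $76,999 = $110,026.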